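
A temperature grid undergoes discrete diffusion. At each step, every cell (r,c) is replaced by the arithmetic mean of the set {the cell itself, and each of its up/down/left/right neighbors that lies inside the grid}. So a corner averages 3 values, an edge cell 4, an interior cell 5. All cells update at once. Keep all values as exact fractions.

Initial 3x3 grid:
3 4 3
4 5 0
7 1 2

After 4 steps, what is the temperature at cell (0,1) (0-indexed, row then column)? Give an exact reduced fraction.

Answer: 927019/288000

Derivation:
Step 1: cell (0,1) = 15/4
Step 2: cell (0,1) = 251/80
Step 3: cell (0,1) = 16277/4800
Step 4: cell (0,1) = 927019/288000
Full grid after step 4:
  236323/64800 927019/288000 382171/129600
  3082057/864000 130851/40000 1192591/432000
  8599/2400 896519/288000 121957/43200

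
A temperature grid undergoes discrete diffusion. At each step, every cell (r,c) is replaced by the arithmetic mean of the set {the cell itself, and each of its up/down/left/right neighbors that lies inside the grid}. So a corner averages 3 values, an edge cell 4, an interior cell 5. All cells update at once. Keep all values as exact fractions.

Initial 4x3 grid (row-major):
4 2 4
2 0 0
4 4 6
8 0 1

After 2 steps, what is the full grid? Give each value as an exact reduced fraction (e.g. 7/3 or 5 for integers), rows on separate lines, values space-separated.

After step 1:
  8/3 5/2 2
  5/2 8/5 5/2
  9/2 14/5 11/4
  4 13/4 7/3
After step 2:
  23/9 263/120 7/3
  169/60 119/50 177/80
  69/20 149/50 623/240
  47/12 743/240 25/9

Answer: 23/9 263/120 7/3
169/60 119/50 177/80
69/20 149/50 623/240
47/12 743/240 25/9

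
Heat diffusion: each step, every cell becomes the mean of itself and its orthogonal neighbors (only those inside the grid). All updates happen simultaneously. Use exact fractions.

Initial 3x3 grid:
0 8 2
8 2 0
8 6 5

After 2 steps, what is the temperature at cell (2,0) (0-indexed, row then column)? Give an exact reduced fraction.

Answer: 205/36

Derivation:
Step 1: cell (2,0) = 22/3
Step 2: cell (2,0) = 205/36
Full grid after step 2:
  77/18 247/60 103/36
  659/120 99/25 281/80
  205/36 421/80 67/18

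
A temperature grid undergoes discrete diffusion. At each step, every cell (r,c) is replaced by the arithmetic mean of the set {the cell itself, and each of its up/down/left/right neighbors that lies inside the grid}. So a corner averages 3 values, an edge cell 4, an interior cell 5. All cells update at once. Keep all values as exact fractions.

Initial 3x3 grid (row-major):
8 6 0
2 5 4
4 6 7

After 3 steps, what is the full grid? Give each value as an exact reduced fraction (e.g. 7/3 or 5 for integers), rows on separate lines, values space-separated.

After step 1:
  16/3 19/4 10/3
  19/4 23/5 4
  4 11/2 17/3
After step 2:
  89/18 1081/240 145/36
  1121/240 118/25 22/5
  19/4 593/120 91/18
After step 3:
  5083/1080 65507/14400 9311/2160
  68707/14400 6971/1500 5461/1200
  383/80 35041/7200 5183/1080

Answer: 5083/1080 65507/14400 9311/2160
68707/14400 6971/1500 5461/1200
383/80 35041/7200 5183/1080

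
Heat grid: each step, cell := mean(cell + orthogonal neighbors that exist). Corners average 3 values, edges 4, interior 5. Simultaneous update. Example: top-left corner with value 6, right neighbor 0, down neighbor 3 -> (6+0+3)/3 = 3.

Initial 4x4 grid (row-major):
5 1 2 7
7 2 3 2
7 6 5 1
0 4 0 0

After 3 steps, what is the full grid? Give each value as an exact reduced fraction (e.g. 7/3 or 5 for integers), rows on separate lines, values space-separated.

Answer: 2177/540 25889/7200 23641/7200 1687/540
30839/7200 5681/1500 4801/1500 21031/7200
30271/7200 5581/1500 4253/1500 17231/7200
2107/540 23161/7200 17681/7200 205/108

Derivation:
After step 1:
  13/3 5/2 13/4 11/3
  21/4 19/5 14/5 13/4
  5 24/5 3 2
  11/3 5/2 9/4 1/3
After step 2:
  145/36 833/240 733/240 61/18
  1103/240 383/100 161/50 703/240
  1123/240 191/50 297/100 103/48
  67/18 793/240 97/48 55/36
After step 3:
  2177/540 25889/7200 23641/7200 1687/540
  30839/7200 5681/1500 4801/1500 21031/7200
  30271/7200 5581/1500 4253/1500 17231/7200
  2107/540 23161/7200 17681/7200 205/108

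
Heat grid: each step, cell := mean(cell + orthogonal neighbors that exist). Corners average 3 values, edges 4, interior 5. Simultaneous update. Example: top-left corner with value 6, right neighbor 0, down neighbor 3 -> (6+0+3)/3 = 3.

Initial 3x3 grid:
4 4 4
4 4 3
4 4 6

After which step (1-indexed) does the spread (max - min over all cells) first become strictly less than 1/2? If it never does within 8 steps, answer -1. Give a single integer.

Answer: 2

Derivation:
Step 1: max=9/2, min=11/3, spread=5/6
Step 2: max=157/36, min=58/15, spread=89/180
  -> spread < 1/2 first at step 2
Step 3: max=30233/7200, min=709/180, spread=1873/7200
Step 4: max=539581/129600, min=214597/54000, spread=122741/648000
Step 5: max=106766897/25920000, min=287879/72000, spread=3130457/25920000
Step 6: max=1915427029/466560000, min=195432637/48600000, spread=196368569/2332800000
Step 7: max=114463670063/27993600000, min=9402299849/2332800000, spread=523543/8957952
Step 8: max=6855748378861/1679616000000, min=94261568413/23328000000, spread=4410589/107495424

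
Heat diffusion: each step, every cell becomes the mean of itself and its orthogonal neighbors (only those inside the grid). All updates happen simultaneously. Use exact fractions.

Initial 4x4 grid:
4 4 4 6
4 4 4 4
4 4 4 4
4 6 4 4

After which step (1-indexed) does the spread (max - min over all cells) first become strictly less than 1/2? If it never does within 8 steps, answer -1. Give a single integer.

Step 1: max=14/3, min=4, spread=2/3
Step 2: max=41/9, min=4, spread=5/9
Step 3: max=2371/540, min=97/24, spread=377/1080
  -> spread < 1/2 first at step 3
Step 4: max=14003/3240, min=4901/1200, spread=7703/32400
Step 5: max=2082643/486000, min=444301/108000, spread=166577/972000
Step 6: max=62090347/14580000, min=13413071/3240000, spread=692611/5832000
Step 7: max=1857032281/437400000, min=8979601/2160000, spread=77326157/874800000
Step 8: max=92706732959/21870000000, min=12163488103/2916000000, spread=2961144373/43740000000

Answer: 3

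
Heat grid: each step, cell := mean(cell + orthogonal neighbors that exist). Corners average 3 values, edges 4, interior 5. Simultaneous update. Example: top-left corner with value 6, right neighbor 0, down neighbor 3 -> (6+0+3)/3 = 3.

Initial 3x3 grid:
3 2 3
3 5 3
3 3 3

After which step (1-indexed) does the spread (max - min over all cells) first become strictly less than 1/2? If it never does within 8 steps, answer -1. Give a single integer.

Answer: 2

Derivation:
Step 1: max=7/2, min=8/3, spread=5/6
Step 2: max=339/100, min=707/240, spread=533/1200
  -> spread < 1/2 first at step 2
Step 3: max=7939/2400, min=6607/2160, spread=5381/21600
Step 4: max=35087/10800, min=2680523/864000, spread=126437/864000
Step 5: max=27917351/8640000, min=24395143/7776000, spread=7304729/77760000
Step 6: max=41606111/12960000, min=9796651907/3110400000, spread=188814733/3110400000
Step 7: max=33210063353/10368000000, min=88534689487/27993600000, spread=11324815661/279936000000
Step 8: max=447161609947/139968000000, min=35467008491963/11197440000000, spread=101973434599/3732480000000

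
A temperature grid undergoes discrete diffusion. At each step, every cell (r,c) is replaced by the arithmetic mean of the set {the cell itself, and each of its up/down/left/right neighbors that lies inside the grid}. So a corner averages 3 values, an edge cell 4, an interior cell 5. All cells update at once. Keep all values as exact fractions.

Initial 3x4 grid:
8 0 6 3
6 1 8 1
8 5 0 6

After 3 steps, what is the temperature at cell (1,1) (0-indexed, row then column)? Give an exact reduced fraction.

Answer: 1109/250

Derivation:
Step 1: cell (1,1) = 4
Step 2: cell (1,1) = 101/25
Step 3: cell (1,1) = 1109/250
Full grid after step 3:
  2027/432 7453/1800 14371/3600 3961/1080
  22973/4800 1109/250 22321/6000 27667/7200
  541/108 31187/7200 28967/7200 7667/2160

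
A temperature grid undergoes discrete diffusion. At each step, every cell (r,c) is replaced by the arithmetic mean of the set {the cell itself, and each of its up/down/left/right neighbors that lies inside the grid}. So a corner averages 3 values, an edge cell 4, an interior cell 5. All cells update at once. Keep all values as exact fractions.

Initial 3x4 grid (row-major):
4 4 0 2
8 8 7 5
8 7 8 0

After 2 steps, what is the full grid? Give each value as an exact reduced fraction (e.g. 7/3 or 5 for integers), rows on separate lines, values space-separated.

Answer: 49/9 1163/240 911/240 109/36
67/10 623/100 493/100 473/120
269/36 1663/240 1391/240 40/9

Derivation:
After step 1:
  16/3 4 13/4 7/3
  7 34/5 28/5 7/2
  23/3 31/4 11/2 13/3
After step 2:
  49/9 1163/240 911/240 109/36
  67/10 623/100 493/100 473/120
  269/36 1663/240 1391/240 40/9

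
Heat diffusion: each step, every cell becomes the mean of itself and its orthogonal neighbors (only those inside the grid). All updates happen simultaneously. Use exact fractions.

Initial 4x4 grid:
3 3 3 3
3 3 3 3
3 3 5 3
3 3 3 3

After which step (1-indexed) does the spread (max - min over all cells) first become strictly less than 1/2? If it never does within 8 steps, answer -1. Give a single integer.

Answer: 2

Derivation:
Step 1: max=7/2, min=3, spread=1/2
Step 2: max=86/25, min=3, spread=11/25
  -> spread < 1/2 first at step 2
Step 3: max=3967/1200, min=3, spread=367/1200
Step 4: max=17771/5400, min=913/300, spread=1337/5400
Step 5: max=527669/162000, min=27469/9000, spread=33227/162000
Step 6: max=15794327/4860000, min=166049/54000, spread=849917/4860000
Step 7: max=471114347/145800000, min=2498533/810000, spread=21378407/145800000
Step 8: max=14088462371/4374000000, min=752688343/243000000, spread=540072197/4374000000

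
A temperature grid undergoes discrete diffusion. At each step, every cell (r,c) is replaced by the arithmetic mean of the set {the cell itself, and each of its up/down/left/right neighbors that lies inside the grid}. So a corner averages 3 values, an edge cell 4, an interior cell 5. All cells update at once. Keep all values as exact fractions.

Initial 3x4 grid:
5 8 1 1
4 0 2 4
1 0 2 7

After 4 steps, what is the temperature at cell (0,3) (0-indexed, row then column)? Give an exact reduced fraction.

Step 1: cell (0,3) = 2
Step 2: cell (0,3) = 17/6
Step 3: cell (0,3) = 499/180
Step 4: cell (0,3) = 21029/7200
Full grid after step 4:
  204211/64800 337001/108000 103117/36000 21029/7200
  1229539/432000 479081/180000 505331/180000 1222189/432000
  152911/64800 132313/54000 138863/54000 186461/64800

Answer: 21029/7200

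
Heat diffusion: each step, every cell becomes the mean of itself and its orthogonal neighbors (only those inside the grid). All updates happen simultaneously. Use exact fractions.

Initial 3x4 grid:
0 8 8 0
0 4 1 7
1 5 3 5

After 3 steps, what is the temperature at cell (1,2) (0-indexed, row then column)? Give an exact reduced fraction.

Step 1: cell (1,2) = 23/5
Step 2: cell (1,2) = 96/25
Step 3: cell (1,2) = 8257/2000
Full grid after step 3:
  3323/1080 27187/7200 9959/2400 1601/360
  39809/14400 20071/6000 8257/2000 19663/4800
  229/90 7729/2400 8959/2400 187/45

Answer: 8257/2000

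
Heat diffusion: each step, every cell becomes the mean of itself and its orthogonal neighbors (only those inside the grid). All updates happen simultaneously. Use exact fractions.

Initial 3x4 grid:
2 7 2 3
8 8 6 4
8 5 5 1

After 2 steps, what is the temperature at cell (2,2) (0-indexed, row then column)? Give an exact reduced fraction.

Answer: 229/48

Derivation:
Step 1: cell (2,2) = 17/4
Step 2: cell (2,2) = 229/48
Full grid after step 2:
  203/36 1303/240 69/16 11/3
  779/120 591/100 481/100 89/24
  20/3 491/80 229/48 133/36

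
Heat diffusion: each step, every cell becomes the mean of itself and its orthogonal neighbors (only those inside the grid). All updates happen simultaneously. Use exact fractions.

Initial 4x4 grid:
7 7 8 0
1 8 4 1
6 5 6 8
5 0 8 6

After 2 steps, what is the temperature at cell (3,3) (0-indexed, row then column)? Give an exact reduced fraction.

Answer: 211/36

Derivation:
Step 1: cell (3,3) = 22/3
Step 2: cell (3,3) = 211/36
Full grid after step 2:
  6 89/16 413/80 11/3
  79/16 142/25 123/25 169/40
  221/48 499/100 537/100 661/120
  149/36 109/24 691/120 211/36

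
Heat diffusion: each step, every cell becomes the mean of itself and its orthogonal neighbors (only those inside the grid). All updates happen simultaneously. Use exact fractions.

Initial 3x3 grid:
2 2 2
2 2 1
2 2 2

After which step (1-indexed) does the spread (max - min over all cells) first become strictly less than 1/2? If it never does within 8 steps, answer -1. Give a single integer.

Answer: 1

Derivation:
Step 1: max=2, min=5/3, spread=1/3
  -> spread < 1/2 first at step 1
Step 2: max=2, min=413/240, spread=67/240
Step 3: max=393/200, min=3883/2160, spread=1807/10800
Step 4: max=10439/5400, min=1570037/864000, spread=33401/288000
Step 5: max=1036609/540000, min=14322067/7776000, spread=3025513/38880000
Step 6: max=54844051/28800000, min=5755873133/3110400000, spread=53531/995328
Step 7: max=14760883949/7776000000, min=347215074151/186624000000, spread=450953/11943936
Step 8: max=1765231389481/933120000000, min=20885976439397/11197440000000, spread=3799043/143327232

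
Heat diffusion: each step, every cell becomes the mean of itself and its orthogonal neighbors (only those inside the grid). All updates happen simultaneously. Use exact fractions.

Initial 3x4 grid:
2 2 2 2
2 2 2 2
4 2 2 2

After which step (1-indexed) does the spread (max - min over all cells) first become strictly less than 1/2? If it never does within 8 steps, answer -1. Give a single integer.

Answer: 3

Derivation:
Step 1: max=8/3, min=2, spread=2/3
Step 2: max=23/9, min=2, spread=5/9
Step 3: max=257/108, min=2, spread=41/108
  -> spread < 1/2 first at step 3
Step 4: max=30137/12960, min=2, spread=4217/12960
Step 5: max=1764349/777600, min=7279/3600, spread=38417/155520
Step 6: max=104512211/46656000, min=146597/72000, spread=1903471/9331200
Step 7: max=6199709089/2799360000, min=4435759/2160000, spread=18038617/111974400
Step 8: max=369191382851/167961600000, min=401726759/194400000, spread=883978523/6718464000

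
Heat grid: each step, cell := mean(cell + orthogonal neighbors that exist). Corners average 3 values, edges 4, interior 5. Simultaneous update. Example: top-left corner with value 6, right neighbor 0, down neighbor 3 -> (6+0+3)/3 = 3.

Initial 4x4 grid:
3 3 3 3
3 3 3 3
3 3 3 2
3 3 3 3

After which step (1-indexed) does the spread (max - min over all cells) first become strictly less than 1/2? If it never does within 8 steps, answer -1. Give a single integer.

Step 1: max=3, min=8/3, spread=1/3
  -> spread < 1/2 first at step 1
Step 2: max=3, min=329/120, spread=31/120
Step 3: max=3, min=3029/1080, spread=211/1080
Step 4: max=3, min=307157/108000, spread=16843/108000
Step 5: max=26921/9000, min=2777357/972000, spread=130111/972000
Step 6: max=1612841/540000, min=83837633/29160000, spread=3255781/29160000
Step 7: max=1608893/540000, min=2524046309/874800000, spread=82360351/874800000
Step 8: max=289093559/97200000, min=75980683109/26244000000, spread=2074577821/26244000000

Answer: 1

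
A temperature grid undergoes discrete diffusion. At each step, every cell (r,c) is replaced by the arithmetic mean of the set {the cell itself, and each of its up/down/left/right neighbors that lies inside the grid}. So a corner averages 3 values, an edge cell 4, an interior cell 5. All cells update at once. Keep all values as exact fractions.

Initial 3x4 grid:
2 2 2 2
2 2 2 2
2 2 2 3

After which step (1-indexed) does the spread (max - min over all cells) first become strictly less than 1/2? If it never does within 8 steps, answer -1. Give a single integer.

Step 1: max=7/3, min=2, spread=1/3
  -> spread < 1/2 first at step 1
Step 2: max=41/18, min=2, spread=5/18
Step 3: max=473/216, min=2, spread=41/216
Step 4: max=56057/25920, min=2, spread=4217/25920
Step 5: max=3319549/1555200, min=14479/7200, spread=38417/311040
Step 6: max=197824211/93312000, min=290597/144000, spread=1903471/18662400
Step 7: max=11798429089/5598720000, min=8755759/4320000, spread=18038617/223948800
Step 8: max=705114582851/335923200000, min=790526759/388800000, spread=883978523/13436928000

Answer: 1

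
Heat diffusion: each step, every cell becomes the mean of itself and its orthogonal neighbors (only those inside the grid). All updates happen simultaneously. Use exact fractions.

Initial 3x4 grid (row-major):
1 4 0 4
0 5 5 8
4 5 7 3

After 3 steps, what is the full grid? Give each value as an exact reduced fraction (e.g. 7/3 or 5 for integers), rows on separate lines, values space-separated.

Answer: 5593/2160 22543/7200 2997/800 613/144
22243/7200 10817/3000 1111/250 353/75
847/240 10181/2400 11591/2400 751/144

Derivation:
After step 1:
  5/3 5/2 13/4 4
  5/2 19/5 5 5
  3 21/4 5 6
After step 2:
  20/9 673/240 59/16 49/12
  329/120 381/100 441/100 5
  43/12 341/80 85/16 16/3
After step 3:
  5593/2160 22543/7200 2997/800 613/144
  22243/7200 10817/3000 1111/250 353/75
  847/240 10181/2400 11591/2400 751/144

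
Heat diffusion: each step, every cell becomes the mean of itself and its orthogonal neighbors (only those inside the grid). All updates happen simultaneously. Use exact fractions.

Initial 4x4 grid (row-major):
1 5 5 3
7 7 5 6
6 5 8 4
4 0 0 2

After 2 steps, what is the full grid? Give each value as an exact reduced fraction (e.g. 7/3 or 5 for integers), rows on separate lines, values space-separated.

After step 1:
  13/3 9/2 9/2 14/3
  21/4 29/5 31/5 9/2
  11/2 26/5 22/5 5
  10/3 9/4 5/2 2
After step 2:
  169/36 287/60 149/30 41/9
  1253/240 539/100 127/25 611/120
  1157/240 463/100 233/50 159/40
  133/36 797/240 223/80 19/6

Answer: 169/36 287/60 149/30 41/9
1253/240 539/100 127/25 611/120
1157/240 463/100 233/50 159/40
133/36 797/240 223/80 19/6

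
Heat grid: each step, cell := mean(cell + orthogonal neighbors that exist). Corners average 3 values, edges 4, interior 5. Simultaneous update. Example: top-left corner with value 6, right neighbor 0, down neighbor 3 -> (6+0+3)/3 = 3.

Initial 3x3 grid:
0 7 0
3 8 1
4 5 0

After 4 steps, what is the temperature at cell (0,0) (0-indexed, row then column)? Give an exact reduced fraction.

Answer: 238673/64800

Derivation:
Step 1: cell (0,0) = 10/3
Step 2: cell (0,0) = 65/18
Step 3: cell (0,0) = 4039/1080
Step 4: cell (0,0) = 238673/64800
Full grid after step 4:
  238673/64800 335473/96000 52537/16200
  3261257/864000 52841/15000 2817007/864000
  5101/1350 1028669/288000 71041/21600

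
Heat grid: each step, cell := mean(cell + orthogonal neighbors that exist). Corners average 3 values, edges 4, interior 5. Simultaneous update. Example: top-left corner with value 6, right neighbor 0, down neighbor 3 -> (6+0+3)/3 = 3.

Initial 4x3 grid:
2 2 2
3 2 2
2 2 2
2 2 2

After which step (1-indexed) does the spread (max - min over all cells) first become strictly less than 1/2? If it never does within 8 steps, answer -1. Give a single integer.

Answer: 1

Derivation:
Step 1: max=7/3, min=2, spread=1/3
  -> spread < 1/2 first at step 1
Step 2: max=271/120, min=2, spread=31/120
Step 3: max=2371/1080, min=2, spread=211/1080
Step 4: max=232897/108000, min=3647/1800, spread=14077/108000
Step 5: max=2084407/972000, min=219683/108000, spread=5363/48600
Step 6: max=62060809/29160000, min=122869/60000, spread=93859/1166400
Step 7: max=3709474481/1749600000, min=199736467/97200000, spread=4568723/69984000
Step 8: max=221732435629/104976000000, min=6013618889/2916000000, spread=8387449/167961600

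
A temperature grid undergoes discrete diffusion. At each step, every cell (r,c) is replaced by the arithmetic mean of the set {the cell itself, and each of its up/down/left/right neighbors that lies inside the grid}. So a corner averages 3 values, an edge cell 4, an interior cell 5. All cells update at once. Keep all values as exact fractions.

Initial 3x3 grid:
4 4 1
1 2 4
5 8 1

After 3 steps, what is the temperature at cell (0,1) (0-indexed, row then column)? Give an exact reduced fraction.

Answer: 4699/1600

Derivation:
Step 1: cell (0,1) = 11/4
Step 2: cell (0,1) = 251/80
Step 3: cell (0,1) = 4699/1600
Full grid after step 3:
  2321/720 4699/1600 2161/720
  12179/3600 6939/2000 11179/3600
  2107/540 4393/1200 1967/540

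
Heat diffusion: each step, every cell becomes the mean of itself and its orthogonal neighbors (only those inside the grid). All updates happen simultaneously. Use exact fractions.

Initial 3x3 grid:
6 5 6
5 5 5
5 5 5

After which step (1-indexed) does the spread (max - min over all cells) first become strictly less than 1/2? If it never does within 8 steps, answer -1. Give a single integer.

Step 1: max=11/2, min=5, spread=1/2
Step 2: max=193/36, min=5, spread=13/36
  -> spread < 1/2 first at step 2
Step 3: max=7637/1440, min=731/144, spread=109/480
Step 4: max=136229/25920, min=18361/3600, spread=20149/129600
Step 5: max=27149933/5184000, min=2660491/518400, spread=545023/5184000
Step 6: max=1622583751/311040000, min=33331237/6480000, spread=36295/497664
Step 7: max=97197170597/18662400000, min=8020135831/1555200000, spread=305773/5971968
Step 8: max=5822034670159/1119744000000, min=80302575497/15552000000, spread=2575951/71663616

Answer: 2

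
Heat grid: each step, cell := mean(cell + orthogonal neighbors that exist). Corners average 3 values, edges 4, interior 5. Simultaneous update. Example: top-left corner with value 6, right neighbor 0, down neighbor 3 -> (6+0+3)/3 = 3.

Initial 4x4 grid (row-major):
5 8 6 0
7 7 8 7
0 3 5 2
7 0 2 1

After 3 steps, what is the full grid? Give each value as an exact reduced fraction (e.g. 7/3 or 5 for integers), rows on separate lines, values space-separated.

After step 1:
  20/3 13/2 11/2 13/3
  19/4 33/5 33/5 17/4
  17/4 3 4 15/4
  7/3 3 2 5/3
After step 2:
  215/36 379/60 86/15 169/36
  167/30 549/100 539/100 71/15
  43/12 417/100 387/100 41/12
  115/36 31/12 8/3 89/36
After step 3:
  1607/270 21161/3600 19921/3600 2729/540
  18551/3600 404/75 1513/300 16411/3600
  14863/3600 5909/1500 2927/750 13043/3600
  337/108 11353/3600 10433/3600 77/27

Answer: 1607/270 21161/3600 19921/3600 2729/540
18551/3600 404/75 1513/300 16411/3600
14863/3600 5909/1500 2927/750 13043/3600
337/108 11353/3600 10433/3600 77/27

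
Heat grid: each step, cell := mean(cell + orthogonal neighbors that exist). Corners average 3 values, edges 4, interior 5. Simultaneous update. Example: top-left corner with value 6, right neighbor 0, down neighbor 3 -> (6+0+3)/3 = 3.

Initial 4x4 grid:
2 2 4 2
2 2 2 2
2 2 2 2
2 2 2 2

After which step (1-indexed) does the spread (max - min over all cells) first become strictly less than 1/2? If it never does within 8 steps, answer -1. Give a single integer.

Step 1: max=8/3, min=2, spread=2/3
Step 2: max=151/60, min=2, spread=31/60
Step 3: max=1291/540, min=2, spread=211/540
  -> spread < 1/2 first at step 3
Step 4: max=124843/54000, min=2, spread=16843/54000
Step 5: max=1110643/486000, min=9079/4500, spread=130111/486000
Step 6: max=32802367/14580000, min=547159/270000, spread=3255781/14580000
Step 7: max=975153691/437400000, min=551107/270000, spread=82360351/437400000
Step 8: max=28995316891/13122000000, min=99706441/48600000, spread=2074577821/13122000000

Answer: 3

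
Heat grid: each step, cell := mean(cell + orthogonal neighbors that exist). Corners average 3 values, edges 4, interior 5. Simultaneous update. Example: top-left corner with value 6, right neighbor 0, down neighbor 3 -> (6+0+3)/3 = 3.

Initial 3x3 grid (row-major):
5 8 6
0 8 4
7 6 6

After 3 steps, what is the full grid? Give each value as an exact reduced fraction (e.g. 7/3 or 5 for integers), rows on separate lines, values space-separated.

Answer: 11267/2160 83239/14400 4189/720
19241/3600 5453/1000 10733/1800
11147/2160 81839/14400 12287/2160

Derivation:
After step 1:
  13/3 27/4 6
  5 26/5 6
  13/3 27/4 16/3
After step 2:
  193/36 1337/240 25/4
  283/60 297/50 169/30
  193/36 1297/240 217/36
After step 3:
  11267/2160 83239/14400 4189/720
  19241/3600 5453/1000 10733/1800
  11147/2160 81839/14400 12287/2160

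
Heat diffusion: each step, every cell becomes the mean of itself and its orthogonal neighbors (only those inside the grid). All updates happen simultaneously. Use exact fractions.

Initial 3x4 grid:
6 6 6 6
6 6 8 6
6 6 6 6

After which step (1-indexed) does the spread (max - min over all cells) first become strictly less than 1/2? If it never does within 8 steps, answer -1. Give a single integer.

Step 1: max=13/2, min=6, spread=1/2
Step 2: max=323/50, min=6, spread=23/50
  -> spread < 1/2 first at step 2
Step 3: max=15211/2400, min=1213/200, spread=131/480
Step 4: max=136151/21600, min=21991/3600, spread=841/4320
Step 5: max=54382051/8640000, min=4413373/720000, spread=56863/345600
Step 6: max=488094341/77760000, min=39869543/6480000, spread=386393/3110400
Step 7: max=195017723131/31104000000, min=15972358813/2592000000, spread=26795339/248832000
Step 8: max=11681255714129/1866240000000, min=960206149667/155520000000, spread=254051069/2985984000

Answer: 2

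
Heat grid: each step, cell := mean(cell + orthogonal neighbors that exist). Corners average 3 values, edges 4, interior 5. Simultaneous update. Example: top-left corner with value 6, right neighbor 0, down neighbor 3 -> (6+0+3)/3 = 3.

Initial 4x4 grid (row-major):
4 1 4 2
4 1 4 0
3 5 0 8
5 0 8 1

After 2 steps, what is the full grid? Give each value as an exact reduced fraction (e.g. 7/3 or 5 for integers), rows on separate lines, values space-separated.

Answer: 17/6 45/16 181/80 11/4
53/16 121/50 321/100 191/80
703/240 371/100 131/50 197/48
137/36 673/240 209/48 61/18

Derivation:
After step 1:
  3 5/2 11/4 2
  3 3 9/5 7/2
  17/4 9/5 5 9/4
  8/3 9/2 9/4 17/3
After step 2:
  17/6 45/16 181/80 11/4
  53/16 121/50 321/100 191/80
  703/240 371/100 131/50 197/48
  137/36 673/240 209/48 61/18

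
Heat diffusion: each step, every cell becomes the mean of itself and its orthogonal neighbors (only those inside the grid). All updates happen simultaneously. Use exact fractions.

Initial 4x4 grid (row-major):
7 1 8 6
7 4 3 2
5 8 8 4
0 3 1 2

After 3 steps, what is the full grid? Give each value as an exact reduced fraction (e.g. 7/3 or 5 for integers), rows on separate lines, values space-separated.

After step 1:
  5 5 9/2 16/3
  23/4 23/5 5 15/4
  5 28/5 24/5 4
  8/3 3 7/2 7/3
After step 2:
  21/4 191/40 119/24 163/36
  407/80 519/100 453/100 217/48
  1141/240 23/5 229/50 893/240
  32/9 443/120 409/120 59/18
After step 3:
  403/80 1513/300 1057/225 2017/432
  12169/2400 9673/2000 5707/1200 31139/7200
  6479/1440 27379/6000 25007/6000 28979/7200
  8641/2160 1373/360 6731/1800 7493/2160

Answer: 403/80 1513/300 1057/225 2017/432
12169/2400 9673/2000 5707/1200 31139/7200
6479/1440 27379/6000 25007/6000 28979/7200
8641/2160 1373/360 6731/1800 7493/2160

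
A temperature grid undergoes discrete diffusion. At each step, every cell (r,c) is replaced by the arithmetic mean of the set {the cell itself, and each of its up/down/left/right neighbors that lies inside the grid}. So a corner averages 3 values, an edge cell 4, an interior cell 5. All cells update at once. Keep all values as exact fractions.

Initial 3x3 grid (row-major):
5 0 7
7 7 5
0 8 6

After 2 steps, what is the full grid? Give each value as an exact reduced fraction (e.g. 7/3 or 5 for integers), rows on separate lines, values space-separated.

Answer: 9/2 363/80 5
383/80 132/25 1319/240
5 1319/240 107/18

Derivation:
After step 1:
  4 19/4 4
  19/4 27/5 25/4
  5 21/4 19/3
After step 2:
  9/2 363/80 5
  383/80 132/25 1319/240
  5 1319/240 107/18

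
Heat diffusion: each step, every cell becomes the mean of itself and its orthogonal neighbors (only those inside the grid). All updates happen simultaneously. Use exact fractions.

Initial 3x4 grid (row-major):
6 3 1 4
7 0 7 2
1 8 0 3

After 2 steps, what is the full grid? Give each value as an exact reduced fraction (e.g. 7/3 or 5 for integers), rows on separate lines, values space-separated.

Answer: 34/9 199/48 127/48 121/36
115/24 61/20 77/20 5/2
133/36 205/48 125/48 61/18

Derivation:
After step 1:
  16/3 5/2 15/4 7/3
  7/2 5 2 4
  16/3 9/4 9/2 5/3
After step 2:
  34/9 199/48 127/48 121/36
  115/24 61/20 77/20 5/2
  133/36 205/48 125/48 61/18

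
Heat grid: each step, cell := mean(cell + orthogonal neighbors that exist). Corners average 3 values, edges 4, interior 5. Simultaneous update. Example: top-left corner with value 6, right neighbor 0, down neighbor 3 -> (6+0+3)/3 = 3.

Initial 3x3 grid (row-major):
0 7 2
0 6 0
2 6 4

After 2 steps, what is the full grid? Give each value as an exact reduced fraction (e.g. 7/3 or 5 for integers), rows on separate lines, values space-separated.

After step 1:
  7/3 15/4 3
  2 19/5 3
  8/3 9/2 10/3
After step 2:
  97/36 773/240 13/4
  27/10 341/100 197/60
  55/18 143/40 65/18

Answer: 97/36 773/240 13/4
27/10 341/100 197/60
55/18 143/40 65/18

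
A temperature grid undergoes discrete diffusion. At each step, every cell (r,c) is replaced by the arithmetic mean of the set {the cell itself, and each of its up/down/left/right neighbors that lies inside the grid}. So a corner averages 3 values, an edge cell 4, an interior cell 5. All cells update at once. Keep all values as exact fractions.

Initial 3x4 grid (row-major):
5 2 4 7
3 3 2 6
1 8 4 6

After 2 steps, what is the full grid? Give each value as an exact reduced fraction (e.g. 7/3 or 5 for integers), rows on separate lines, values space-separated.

After step 1:
  10/3 7/2 15/4 17/3
  3 18/5 19/5 21/4
  4 4 5 16/3
After step 2:
  59/18 851/240 1003/240 44/9
  209/60 179/50 107/25 401/80
  11/3 83/20 68/15 187/36

Answer: 59/18 851/240 1003/240 44/9
209/60 179/50 107/25 401/80
11/3 83/20 68/15 187/36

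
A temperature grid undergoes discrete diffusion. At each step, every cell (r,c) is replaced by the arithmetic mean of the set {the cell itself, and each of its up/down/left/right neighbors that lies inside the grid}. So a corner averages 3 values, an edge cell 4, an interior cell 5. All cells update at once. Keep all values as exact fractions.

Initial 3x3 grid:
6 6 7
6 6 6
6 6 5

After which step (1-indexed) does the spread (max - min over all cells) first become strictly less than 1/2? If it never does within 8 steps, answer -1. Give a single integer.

Step 1: max=19/3, min=17/3, spread=2/3
Step 2: max=223/36, min=209/36, spread=7/18
  -> spread < 1/2 first at step 2
Step 3: max=2641/432, min=2543/432, spread=49/216
Step 4: max=41983/6912, min=40961/6912, spread=511/3456
Step 5: max=501973/82944, min=493355/82944, spread=4309/41472
Step 6: max=6008263/995328, min=5935673/995328, spread=36295/497664
Step 7: max=71969389/11943936, min=71357843/11943936, spread=305773/5971968
Step 8: max=862539343/143327232, min=857387441/143327232, spread=2575951/71663616

Answer: 2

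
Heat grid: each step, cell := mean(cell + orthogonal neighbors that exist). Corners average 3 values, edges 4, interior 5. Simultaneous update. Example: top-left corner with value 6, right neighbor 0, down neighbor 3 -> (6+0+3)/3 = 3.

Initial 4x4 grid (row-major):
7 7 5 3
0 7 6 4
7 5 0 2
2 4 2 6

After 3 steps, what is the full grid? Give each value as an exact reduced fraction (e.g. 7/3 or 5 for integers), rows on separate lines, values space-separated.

After step 1:
  14/3 13/2 21/4 4
  21/4 5 22/5 15/4
  7/2 23/5 3 3
  13/3 13/4 3 10/3
After step 2:
  197/36 257/48 403/80 13/3
  221/48 103/20 107/25 303/80
  1061/240 387/100 18/5 157/48
  133/36 911/240 151/48 28/9
After step 3:
  1111/216 1513/288 3801/800 1579/360
  7073/1440 2791/600 4371/1000 9403/2400
  29861/7200 6251/1500 109/30 4957/1440
  536/135 26111/7200 983/288 343/108

Answer: 1111/216 1513/288 3801/800 1579/360
7073/1440 2791/600 4371/1000 9403/2400
29861/7200 6251/1500 109/30 4957/1440
536/135 26111/7200 983/288 343/108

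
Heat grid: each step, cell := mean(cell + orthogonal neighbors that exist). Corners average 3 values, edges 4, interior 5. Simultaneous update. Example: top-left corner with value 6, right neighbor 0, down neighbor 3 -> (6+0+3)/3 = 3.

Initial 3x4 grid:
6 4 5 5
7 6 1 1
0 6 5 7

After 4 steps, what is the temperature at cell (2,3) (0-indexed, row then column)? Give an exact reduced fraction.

Step 1: cell (2,3) = 13/3
Step 2: cell (2,3) = 151/36
Step 3: cell (2,3) = 4393/1080
Step 4: cell (2,3) = 264599/64800
Full grid after step 4:
  623573/129600 124241/27000 226777/54000 257299/64800
  1365439/288000 542261/120000 252743/60000 574327/144000
  597373/129600 241607/54000 28519/6750 264599/64800

Answer: 264599/64800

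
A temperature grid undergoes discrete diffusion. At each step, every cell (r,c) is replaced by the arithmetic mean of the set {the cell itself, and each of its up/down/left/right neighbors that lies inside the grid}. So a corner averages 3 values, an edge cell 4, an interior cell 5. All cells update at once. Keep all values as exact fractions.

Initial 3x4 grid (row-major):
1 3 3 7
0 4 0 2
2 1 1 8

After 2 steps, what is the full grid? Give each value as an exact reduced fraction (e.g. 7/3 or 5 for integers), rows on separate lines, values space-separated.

Answer: 35/18 67/30 3 23/6
341/240 101/50 68/25 167/48
19/12 71/40 61/24 125/36

Derivation:
After step 1:
  4/3 11/4 13/4 4
  7/4 8/5 2 17/4
  1 2 5/2 11/3
After step 2:
  35/18 67/30 3 23/6
  341/240 101/50 68/25 167/48
  19/12 71/40 61/24 125/36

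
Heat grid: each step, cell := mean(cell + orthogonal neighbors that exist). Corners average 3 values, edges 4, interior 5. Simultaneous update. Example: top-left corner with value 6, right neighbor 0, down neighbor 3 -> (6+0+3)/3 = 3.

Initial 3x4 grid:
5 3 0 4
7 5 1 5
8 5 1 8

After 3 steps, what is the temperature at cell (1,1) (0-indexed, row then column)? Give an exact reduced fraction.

Answer: 6457/1500

Derivation:
Step 1: cell (1,1) = 21/5
Step 2: cell (1,1) = 417/100
Step 3: cell (1,1) = 6457/1500
Full grid after step 3:
  559/120 9167/2400 7687/2400 2273/720
  73517/14400 6457/1500 21283/6000 26071/7200
  11707/2160 16913/3600 923/225 2131/540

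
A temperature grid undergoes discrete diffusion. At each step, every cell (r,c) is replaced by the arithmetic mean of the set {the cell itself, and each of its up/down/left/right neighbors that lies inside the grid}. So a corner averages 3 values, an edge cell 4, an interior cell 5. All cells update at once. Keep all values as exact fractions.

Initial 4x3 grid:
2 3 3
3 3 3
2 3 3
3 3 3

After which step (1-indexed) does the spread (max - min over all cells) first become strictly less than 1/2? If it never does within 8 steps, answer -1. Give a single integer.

Answer: 2

Derivation:
Step 1: max=3, min=5/2, spread=1/2
Step 2: max=3, min=95/36, spread=13/36
  -> spread < 1/2 first at step 2
Step 3: max=593/200, min=19543/7200, spread=361/1440
Step 4: max=15839/5400, min=356831/129600, spread=4661/25920
Step 5: max=6283379/2160000, min=18041137/6480000, spread=809/6480
Step 6: max=56284699/19440000, min=1305589601/466560000, spread=1809727/18662400
Step 7: max=420199427/145800000, min=78736352059/27993600000, spread=77677517/1119744000
Step 8: max=33532933549/11664000000, min=4736949605681/1679616000000, spread=734342603/13436928000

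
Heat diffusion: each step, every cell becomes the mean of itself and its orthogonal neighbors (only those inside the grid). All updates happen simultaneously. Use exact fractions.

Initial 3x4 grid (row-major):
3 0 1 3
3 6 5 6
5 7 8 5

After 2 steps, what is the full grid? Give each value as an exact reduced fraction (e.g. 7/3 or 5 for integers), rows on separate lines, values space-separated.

After step 1:
  2 5/2 9/4 10/3
  17/4 21/5 26/5 19/4
  5 13/2 25/4 19/3
After step 2:
  35/12 219/80 797/240 31/9
  309/80 453/100 453/100 1177/240
  21/4 439/80 1457/240 52/9

Answer: 35/12 219/80 797/240 31/9
309/80 453/100 453/100 1177/240
21/4 439/80 1457/240 52/9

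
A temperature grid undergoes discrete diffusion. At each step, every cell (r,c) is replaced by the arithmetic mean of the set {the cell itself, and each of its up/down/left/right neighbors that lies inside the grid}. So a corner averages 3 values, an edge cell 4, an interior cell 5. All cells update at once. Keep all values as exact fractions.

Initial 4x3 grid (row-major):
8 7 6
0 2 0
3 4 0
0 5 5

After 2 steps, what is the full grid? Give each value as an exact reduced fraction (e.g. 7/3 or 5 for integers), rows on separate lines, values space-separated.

After step 1:
  5 23/4 13/3
  13/4 13/5 2
  7/4 14/5 9/4
  8/3 7/2 10/3
After step 2:
  14/3 1061/240 145/36
  63/20 82/25 671/240
  157/60 129/50 623/240
  95/36 123/40 109/36

Answer: 14/3 1061/240 145/36
63/20 82/25 671/240
157/60 129/50 623/240
95/36 123/40 109/36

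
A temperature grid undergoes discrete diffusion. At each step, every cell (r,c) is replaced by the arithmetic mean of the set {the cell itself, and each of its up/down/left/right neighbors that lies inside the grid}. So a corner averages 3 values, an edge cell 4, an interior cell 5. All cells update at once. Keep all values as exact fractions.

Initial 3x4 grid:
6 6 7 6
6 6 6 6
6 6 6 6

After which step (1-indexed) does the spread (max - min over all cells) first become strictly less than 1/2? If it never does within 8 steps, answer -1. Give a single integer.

Step 1: max=19/3, min=6, spread=1/3
  -> spread < 1/2 first at step 1
Step 2: max=751/120, min=6, spread=31/120
Step 3: max=6691/1080, min=6, spread=211/1080
Step 4: max=664897/108000, min=10847/1800, spread=14077/108000
Step 5: max=5972407/972000, min=651683/108000, spread=5363/48600
Step 6: max=178700809/29160000, min=362869/60000, spread=93859/1166400
Step 7: max=10707874481/1749600000, min=588536467/97200000, spread=4568723/69984000
Step 8: max=641636435629/104976000000, min=17677618889/2916000000, spread=8387449/167961600

Answer: 1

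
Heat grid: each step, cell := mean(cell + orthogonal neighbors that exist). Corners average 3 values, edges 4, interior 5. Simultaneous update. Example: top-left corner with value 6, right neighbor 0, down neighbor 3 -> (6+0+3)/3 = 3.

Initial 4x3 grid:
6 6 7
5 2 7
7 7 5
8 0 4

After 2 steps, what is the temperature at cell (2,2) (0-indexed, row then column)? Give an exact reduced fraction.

Step 1: cell (2,2) = 23/4
Step 2: cell (2,2) = 91/20
Full grid after step 2:
  191/36 1379/240 103/18
  1369/240 251/50 173/30
  419/80 537/100 91/20
  11/2 339/80 9/2

Answer: 91/20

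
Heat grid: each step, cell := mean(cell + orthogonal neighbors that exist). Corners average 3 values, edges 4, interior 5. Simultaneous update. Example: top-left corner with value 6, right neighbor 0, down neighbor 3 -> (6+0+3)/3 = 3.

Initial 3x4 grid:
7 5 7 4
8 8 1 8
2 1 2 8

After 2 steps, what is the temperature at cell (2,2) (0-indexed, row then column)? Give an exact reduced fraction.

Step 1: cell (2,2) = 3
Step 2: cell (2,2) = 349/80
Full grid after step 2:
  59/9 167/30 169/30 95/18
  1271/240 521/100 223/50 1367/240
  79/18 871/240 349/80 19/4

Answer: 349/80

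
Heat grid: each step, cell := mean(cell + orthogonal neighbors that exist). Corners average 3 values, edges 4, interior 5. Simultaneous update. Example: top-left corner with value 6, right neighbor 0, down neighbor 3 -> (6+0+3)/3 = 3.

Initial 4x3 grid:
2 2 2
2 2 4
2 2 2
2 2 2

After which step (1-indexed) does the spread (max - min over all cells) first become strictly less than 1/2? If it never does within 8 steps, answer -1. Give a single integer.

Answer: 3

Derivation:
Step 1: max=8/3, min=2, spread=2/3
Step 2: max=151/60, min=2, spread=31/60
Step 3: max=1291/540, min=2, spread=211/540
  -> spread < 1/2 first at step 3
Step 4: max=124897/54000, min=1847/900, spread=14077/54000
Step 5: max=1112407/486000, min=111683/54000, spread=5363/24300
Step 6: max=32900809/14580000, min=62869/30000, spread=93859/583200
Step 7: max=1959874481/874800000, min=102536467/48600000, spread=4568723/34992000
Step 8: max=116756435629/52488000000, min=3097618889/1458000000, spread=8387449/83980800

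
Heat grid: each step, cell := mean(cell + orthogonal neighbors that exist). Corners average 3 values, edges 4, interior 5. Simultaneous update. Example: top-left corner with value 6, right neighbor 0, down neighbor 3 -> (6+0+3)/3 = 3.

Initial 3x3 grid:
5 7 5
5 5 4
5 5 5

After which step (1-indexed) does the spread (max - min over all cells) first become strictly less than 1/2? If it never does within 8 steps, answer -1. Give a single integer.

Answer: 3

Derivation:
Step 1: max=17/3, min=14/3, spread=1
Step 2: max=217/40, min=173/36, spread=223/360
Step 3: max=5771/1080, min=10627/2160, spread=61/144
  -> spread < 1/2 first at step 3
Step 4: max=341107/64800, min=643889/129600, spread=511/1728
Step 5: max=20324279/3888000, min=39032683/7776000, spread=4309/20736
Step 6: max=1211434063/233280000, min=2354815001/466560000, spread=36295/248832
Step 7: max=72404355611/13996800000, min=141942089347/27993600000, spread=305773/2985984
Step 8: max=4330821952267/839808000000, min=8540896201409/1679616000000, spread=2575951/35831808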